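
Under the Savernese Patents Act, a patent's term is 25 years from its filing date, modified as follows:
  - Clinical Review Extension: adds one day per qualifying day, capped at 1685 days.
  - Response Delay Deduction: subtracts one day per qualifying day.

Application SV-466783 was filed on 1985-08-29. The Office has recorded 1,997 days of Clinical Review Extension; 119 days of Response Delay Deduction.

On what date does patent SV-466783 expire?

Base term: filing date + 25 years → 29 August 2010.
Clinical Review Extension: 1997 days claimed exceeds the 1685-day cap, so +1685 days → 10 April 2015.
Response Delay Deduction: −119 days → 12 December 2014.

December 12, 2014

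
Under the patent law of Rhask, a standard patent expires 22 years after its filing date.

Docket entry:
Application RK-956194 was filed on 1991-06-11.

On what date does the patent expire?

Filing date + 22 years → 11 June 2013.

2013-06-11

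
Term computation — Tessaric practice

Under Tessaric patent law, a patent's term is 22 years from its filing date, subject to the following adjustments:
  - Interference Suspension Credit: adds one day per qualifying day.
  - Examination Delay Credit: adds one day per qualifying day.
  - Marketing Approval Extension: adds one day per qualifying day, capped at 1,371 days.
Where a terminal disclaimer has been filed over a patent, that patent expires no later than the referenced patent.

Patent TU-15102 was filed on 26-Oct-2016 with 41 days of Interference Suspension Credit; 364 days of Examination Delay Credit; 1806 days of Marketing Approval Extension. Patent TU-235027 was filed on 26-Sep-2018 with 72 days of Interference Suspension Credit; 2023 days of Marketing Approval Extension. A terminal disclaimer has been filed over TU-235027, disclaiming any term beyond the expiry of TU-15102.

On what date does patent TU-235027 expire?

Natural term of TU-235027:
  Base: filing + 22 years → 26 September 2040.
  Interference Suspension Credit: +72 days → 7 December 2040.
  Marketing Approval Extension: 2023 days claimed exceeds the 1371-day cap, so +1371 days → 8 September 2044.
Expiry of referenced patent TU-15102:
  Base: filing + 22 years → 26 October 2038.
  Interference Suspension Credit: +41 days → 6 December 2038.
  Examination Delay Credit: +364 days → 5 December 2039.
  Marketing Approval Extension: 1806 days claimed exceeds the 1371-day cap, so +1371 days → 6 September 2043.
Terminal disclaimer: TU-235027 expires on the earlier of 8 September 2044 and 6 September 2043.

September 6, 2043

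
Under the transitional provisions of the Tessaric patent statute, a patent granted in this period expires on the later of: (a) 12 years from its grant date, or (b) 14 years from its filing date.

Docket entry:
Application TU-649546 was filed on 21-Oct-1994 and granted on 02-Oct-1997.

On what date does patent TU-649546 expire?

(a) grant + 12 years → 2 October 2009.
(b) filing + 14 years → 21 October 2008.
Later of the two: 2 October 2009.

2009-10-02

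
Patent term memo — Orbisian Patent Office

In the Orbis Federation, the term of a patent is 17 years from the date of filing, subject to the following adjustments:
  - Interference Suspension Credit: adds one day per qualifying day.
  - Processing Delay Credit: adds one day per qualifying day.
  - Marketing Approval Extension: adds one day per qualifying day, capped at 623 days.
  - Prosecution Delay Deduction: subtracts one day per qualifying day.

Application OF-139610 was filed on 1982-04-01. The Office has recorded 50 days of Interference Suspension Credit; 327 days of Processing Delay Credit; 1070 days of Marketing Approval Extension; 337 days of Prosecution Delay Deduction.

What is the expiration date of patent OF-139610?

Base term: filing date + 17 years → 1 April 1999.
Interference Suspension Credit: +50 days → 21 May 1999.
Processing Delay Credit: +327 days → 12 April 2000.
Marketing Approval Extension: 1070 days claimed exceeds the 623-day cap, so +623 days → 26 December 2001.
Prosecution Delay Deduction: −337 days → 23 January 2001.

January 23, 2001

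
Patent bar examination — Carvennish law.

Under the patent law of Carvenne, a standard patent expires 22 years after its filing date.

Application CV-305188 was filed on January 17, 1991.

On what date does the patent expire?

Filing date + 22 years → 17 January 2013.

2013-01-17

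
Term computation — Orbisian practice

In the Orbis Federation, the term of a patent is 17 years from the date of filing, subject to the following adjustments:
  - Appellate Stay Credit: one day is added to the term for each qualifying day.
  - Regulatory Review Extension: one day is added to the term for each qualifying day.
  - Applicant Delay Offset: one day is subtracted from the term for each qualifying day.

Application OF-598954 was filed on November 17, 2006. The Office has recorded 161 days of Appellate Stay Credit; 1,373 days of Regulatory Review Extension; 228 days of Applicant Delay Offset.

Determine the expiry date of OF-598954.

Base term: filing date + 17 years → 17 November 2023.
Appellate Stay Credit: +161 days → 26 April 2024.
Regulatory Review Extension: +1373 days → 29 January 2028.
Applicant Delay Offset: −228 days → 15 June 2027.

2027-06-15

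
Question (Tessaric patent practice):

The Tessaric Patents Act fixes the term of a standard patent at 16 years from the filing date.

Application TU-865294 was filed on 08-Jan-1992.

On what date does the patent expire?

2008-01-08

Filing date + 16 years → 8 January 2008.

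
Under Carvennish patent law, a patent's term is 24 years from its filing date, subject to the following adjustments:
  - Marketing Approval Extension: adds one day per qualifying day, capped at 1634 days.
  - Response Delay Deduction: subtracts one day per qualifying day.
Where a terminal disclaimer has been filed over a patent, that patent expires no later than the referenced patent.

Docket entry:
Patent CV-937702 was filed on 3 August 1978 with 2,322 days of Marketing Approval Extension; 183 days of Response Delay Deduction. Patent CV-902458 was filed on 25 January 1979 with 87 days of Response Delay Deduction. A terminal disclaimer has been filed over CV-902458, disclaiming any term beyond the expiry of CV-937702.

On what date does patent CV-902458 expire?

2002-10-30

Natural term of CV-902458:
  Base: filing + 24 years → 25 January 2003.
  Response Delay Deduction: −87 days → 30 October 2002.
Expiry of referenced patent CV-937702:
  Base: filing + 24 years → 3 August 2002.
  Marketing Approval Extension: 2322 days claimed exceeds the 1634-day cap, so +1634 days → 23 January 2007.
  Response Delay Deduction: −183 days → 24 July 2006.
Terminal disclaimer: CV-902458 expires on the earlier of 30 October 2002 and 24 July 2006.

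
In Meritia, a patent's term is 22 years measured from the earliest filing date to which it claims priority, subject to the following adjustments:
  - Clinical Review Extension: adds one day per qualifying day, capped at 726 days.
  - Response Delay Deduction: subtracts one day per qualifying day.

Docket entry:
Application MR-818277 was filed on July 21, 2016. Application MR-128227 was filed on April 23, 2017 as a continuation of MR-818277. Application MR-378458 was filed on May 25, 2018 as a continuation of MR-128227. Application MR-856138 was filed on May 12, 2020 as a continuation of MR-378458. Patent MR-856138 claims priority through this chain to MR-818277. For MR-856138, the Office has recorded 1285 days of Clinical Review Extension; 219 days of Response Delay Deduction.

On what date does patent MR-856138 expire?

Earliest priority filing: 21 July 2016.
Base term: 21 July 2016 + 22 years → 21 July 2038.
Clinical Review Extension: 1285 days claimed exceeds the 726-day cap, so +726 days → 16 July 2040.
Response Delay Deduction: −219 days → 10 December 2039.

2039-12-10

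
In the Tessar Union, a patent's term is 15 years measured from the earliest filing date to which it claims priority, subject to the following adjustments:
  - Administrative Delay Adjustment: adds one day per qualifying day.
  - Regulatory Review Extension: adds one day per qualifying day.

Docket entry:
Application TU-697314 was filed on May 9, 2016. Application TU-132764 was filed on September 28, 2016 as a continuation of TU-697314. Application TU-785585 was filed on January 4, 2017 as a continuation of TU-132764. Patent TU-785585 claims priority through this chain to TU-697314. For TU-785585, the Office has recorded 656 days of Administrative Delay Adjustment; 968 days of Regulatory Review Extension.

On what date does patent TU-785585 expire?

2035-10-19

Earliest priority filing: 9 May 2016.
Base term: 9 May 2016 + 15 years → 9 May 2031.
Administrative Delay Adjustment: +656 days → 23 February 2033.
Regulatory Review Extension: +968 days → 19 October 2035.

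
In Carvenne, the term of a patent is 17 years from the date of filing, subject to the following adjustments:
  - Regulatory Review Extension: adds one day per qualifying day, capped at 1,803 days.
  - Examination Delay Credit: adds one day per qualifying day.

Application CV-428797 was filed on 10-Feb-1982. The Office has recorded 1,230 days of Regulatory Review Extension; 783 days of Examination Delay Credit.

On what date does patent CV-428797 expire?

Base term: filing date + 17 years → 10 February 1999.
Regulatory Review Extension: 1230 days (within the 1803-day cap) → +1230 days → 24 June 2002.
Examination Delay Credit: +783 days → 15 August 2004.

2004-08-15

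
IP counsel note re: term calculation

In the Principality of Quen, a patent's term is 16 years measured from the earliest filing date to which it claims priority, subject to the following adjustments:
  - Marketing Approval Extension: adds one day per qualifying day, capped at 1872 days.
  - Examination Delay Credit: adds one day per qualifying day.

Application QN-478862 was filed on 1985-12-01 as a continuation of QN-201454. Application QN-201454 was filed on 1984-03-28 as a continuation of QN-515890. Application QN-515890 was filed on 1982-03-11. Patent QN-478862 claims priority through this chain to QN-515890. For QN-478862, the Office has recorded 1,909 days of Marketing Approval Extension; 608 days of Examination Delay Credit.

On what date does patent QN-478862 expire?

December 24, 2004

Earliest priority filing: 11 March 1982.
Base term: 11 March 1982 + 16 years → 11 March 1998.
Marketing Approval Extension: 1909 days claimed exceeds the 1872-day cap, so +1872 days → 26 April 2003.
Examination Delay Credit: +608 days → 24 December 2004.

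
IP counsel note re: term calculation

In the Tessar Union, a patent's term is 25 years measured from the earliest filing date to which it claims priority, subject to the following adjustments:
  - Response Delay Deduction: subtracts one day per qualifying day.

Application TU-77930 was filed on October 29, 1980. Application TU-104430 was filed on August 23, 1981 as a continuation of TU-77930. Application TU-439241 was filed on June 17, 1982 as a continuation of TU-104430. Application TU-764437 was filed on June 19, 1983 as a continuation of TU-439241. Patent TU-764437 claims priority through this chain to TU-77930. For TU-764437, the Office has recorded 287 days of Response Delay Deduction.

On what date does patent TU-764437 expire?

Earliest priority filing: 29 October 1980.
Base term: 29 October 1980 + 25 years → 29 October 2005.
Response Delay Deduction: −287 days → 15 January 2005.

2005-01-15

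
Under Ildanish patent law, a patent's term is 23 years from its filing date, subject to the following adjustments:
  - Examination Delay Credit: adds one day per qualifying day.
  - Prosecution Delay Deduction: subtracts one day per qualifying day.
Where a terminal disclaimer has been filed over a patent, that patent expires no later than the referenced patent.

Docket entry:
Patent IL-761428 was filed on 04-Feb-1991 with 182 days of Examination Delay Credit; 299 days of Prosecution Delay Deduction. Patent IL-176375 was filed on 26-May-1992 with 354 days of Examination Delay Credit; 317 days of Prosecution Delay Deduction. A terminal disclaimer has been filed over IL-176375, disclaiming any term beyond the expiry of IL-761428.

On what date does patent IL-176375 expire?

Natural term of IL-176375:
  Base: filing + 23 years → 26 May 2015.
  Examination Delay Credit: +354 days → 14 May 2016.
  Prosecution Delay Deduction: −317 days → 2 July 2015.
Expiry of referenced patent IL-761428:
  Base: filing + 23 years → 4 February 2014.
  Examination Delay Credit: +182 days → 5 August 2014.
  Prosecution Delay Deduction: −299 days → 10 October 2013.
Terminal disclaimer: IL-176375 expires on the earlier of 2 July 2015 and 10 October 2013.

October 10, 2013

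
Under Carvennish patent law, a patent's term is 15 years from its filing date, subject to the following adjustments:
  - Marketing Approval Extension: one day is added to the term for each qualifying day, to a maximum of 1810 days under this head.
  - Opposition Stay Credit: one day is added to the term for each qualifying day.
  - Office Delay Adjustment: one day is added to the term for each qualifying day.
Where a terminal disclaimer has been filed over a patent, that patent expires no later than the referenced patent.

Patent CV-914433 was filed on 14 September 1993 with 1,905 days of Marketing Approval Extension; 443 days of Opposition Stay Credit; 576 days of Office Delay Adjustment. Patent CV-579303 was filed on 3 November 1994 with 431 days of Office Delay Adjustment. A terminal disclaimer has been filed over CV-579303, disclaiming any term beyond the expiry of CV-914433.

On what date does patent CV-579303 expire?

Natural term of CV-579303:
  Base: filing + 15 years → 3 November 2009.
  Office Delay Adjustment: +431 days → 8 January 2011.
Expiry of referenced patent CV-914433:
  Base: filing + 15 years → 14 September 2008.
  Marketing Approval Extension: 1905 days claimed exceeds the 1810-day cap, so +1810 days → 29 August 2013.
  Opposition Stay Credit: +443 days → 15 November 2014.
  Office Delay Adjustment: +576 days → 13 June 2016.
Terminal disclaimer: CV-579303 expires on the earlier of 8 January 2011 and 13 June 2016.

January 8, 2011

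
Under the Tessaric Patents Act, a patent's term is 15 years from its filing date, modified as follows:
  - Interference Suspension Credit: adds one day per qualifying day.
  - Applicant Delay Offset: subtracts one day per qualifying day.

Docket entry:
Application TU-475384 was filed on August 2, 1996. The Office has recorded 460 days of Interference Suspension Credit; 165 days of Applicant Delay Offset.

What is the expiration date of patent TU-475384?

Base term: filing date + 15 years → 2 August 2011.
Interference Suspension Credit: +460 days → 4 November 2012.
Applicant Delay Offset: −165 days → 23 May 2012.

2012-05-23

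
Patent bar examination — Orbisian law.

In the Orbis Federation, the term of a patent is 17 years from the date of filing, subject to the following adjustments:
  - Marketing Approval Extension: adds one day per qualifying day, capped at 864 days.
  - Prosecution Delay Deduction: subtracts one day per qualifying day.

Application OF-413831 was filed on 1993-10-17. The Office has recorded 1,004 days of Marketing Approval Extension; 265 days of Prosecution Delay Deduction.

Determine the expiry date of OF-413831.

June 7, 2012

Base term: filing date + 17 years → 17 October 2010.
Marketing Approval Extension: 1004 days claimed exceeds the 864-day cap, so +864 days → 27 February 2013.
Prosecution Delay Deduction: −265 days → 7 June 2012.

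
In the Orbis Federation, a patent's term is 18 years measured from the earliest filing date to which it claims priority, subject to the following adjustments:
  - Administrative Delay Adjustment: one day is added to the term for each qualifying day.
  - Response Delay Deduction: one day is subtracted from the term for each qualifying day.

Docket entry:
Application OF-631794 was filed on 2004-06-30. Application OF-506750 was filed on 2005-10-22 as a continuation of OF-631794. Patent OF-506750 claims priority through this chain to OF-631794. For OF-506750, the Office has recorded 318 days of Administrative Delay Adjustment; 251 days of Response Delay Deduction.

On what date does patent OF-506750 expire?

Earliest priority filing: 30 June 2004.
Base term: 30 June 2004 + 18 years → 30 June 2022.
Administrative Delay Adjustment: +318 days → 14 May 2023.
Response Delay Deduction: −251 days → 5 September 2022.

September 5, 2022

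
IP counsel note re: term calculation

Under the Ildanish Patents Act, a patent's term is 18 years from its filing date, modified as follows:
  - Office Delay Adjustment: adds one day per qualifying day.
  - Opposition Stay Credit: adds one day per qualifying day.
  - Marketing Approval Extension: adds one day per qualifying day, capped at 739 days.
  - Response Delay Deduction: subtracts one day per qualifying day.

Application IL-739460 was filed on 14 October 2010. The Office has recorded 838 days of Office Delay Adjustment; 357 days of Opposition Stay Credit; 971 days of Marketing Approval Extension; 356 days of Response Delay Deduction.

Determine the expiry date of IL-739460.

2033-02-08

Base term: filing date + 18 years → 14 October 2028.
Office Delay Adjustment: +838 days → 30 January 2031.
Opposition Stay Credit: +357 days → 22 January 2032.
Marketing Approval Extension: 971 days claimed exceeds the 739-day cap, so +739 days → 30 January 2034.
Response Delay Deduction: −356 days → 8 February 2033.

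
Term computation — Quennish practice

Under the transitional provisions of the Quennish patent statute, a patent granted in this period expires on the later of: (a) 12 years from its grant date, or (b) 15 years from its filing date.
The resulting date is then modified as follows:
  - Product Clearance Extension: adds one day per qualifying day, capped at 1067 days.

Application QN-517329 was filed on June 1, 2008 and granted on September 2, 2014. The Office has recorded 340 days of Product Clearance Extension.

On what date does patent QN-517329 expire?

(a) grant + 12 years → 2 September 2026.
(b) filing + 15 years → 1 June 2023.
Later of the two: 2 September 2026.
Product Clearance Extension: 340 days (within the 1067-day cap) → +340 days → 8 August 2027.

August 8, 2027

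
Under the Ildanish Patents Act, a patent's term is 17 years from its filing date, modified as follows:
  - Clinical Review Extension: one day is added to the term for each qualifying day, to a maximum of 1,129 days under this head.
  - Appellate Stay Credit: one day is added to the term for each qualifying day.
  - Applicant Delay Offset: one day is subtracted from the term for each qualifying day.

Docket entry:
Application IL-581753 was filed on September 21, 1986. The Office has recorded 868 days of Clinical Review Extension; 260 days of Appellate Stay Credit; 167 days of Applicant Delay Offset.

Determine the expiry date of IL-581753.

Base term: filing date + 17 years → 21 September 2003.
Clinical Review Extension: 868 days (within the 1129-day cap) → +868 days → 5 February 2006.
Appellate Stay Credit: +260 days → 23 October 2006.
Applicant Delay Offset: −167 days → 9 May 2006.

May 9, 2006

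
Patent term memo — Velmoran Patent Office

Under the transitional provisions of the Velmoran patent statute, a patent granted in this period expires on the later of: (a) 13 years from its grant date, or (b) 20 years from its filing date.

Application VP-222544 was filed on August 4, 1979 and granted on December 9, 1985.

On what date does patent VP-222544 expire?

(a) grant + 13 years → 9 December 1998.
(b) filing + 20 years → 4 August 1999.
Later of the two: 4 August 1999.

August 4, 1999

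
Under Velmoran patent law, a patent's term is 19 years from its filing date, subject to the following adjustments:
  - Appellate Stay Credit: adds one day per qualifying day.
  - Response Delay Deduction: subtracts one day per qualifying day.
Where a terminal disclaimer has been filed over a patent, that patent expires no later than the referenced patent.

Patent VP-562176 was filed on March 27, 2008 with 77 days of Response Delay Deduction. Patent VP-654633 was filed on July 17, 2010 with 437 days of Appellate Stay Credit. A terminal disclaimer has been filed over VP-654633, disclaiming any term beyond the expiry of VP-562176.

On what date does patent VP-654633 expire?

January 9, 2027

Natural term of VP-654633:
  Base: filing + 19 years → 17 July 2029.
  Appellate Stay Credit: +437 days → 27 September 2030.
Expiry of referenced patent VP-562176:
  Base: filing + 19 years → 27 March 2027.
  Response Delay Deduction: −77 days → 9 January 2027.
Terminal disclaimer: VP-654633 expires on the earlier of 27 September 2030 and 9 January 2027.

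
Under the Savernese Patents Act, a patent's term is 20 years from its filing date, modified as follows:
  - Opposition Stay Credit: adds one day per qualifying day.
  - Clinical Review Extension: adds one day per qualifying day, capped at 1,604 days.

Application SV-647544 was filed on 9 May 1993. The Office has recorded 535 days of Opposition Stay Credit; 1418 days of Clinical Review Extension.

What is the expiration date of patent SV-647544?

Base term: filing date + 20 years → 9 May 2013.
Opposition Stay Credit: +535 days → 26 October 2014.
Clinical Review Extension: 1418 days (within the 1604-day cap) → +1418 days → 13 September 2018.

September 13, 2018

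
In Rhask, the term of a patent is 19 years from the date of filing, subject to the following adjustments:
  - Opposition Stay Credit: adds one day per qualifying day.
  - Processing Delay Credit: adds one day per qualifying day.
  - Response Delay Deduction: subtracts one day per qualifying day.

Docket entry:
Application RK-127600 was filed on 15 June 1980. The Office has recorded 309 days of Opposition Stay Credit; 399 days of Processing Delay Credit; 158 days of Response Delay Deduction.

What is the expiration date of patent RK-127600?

Base term: filing date + 19 years → 15 June 1999.
Opposition Stay Credit: +309 days → 19 April 2000.
Processing Delay Credit: +399 days → 23 May 2001.
Response Delay Deduction: −158 days → 16 December 2000.

December 16, 2000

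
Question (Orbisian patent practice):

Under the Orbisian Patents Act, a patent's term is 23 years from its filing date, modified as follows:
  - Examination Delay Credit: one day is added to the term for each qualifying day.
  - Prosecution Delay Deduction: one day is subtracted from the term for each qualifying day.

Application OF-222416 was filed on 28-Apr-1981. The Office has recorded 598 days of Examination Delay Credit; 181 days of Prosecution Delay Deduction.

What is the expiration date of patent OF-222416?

Base term: filing date + 23 years → 28 April 2004.
Examination Delay Credit: +598 days → 17 December 2005.
Prosecution Delay Deduction: −181 days → 19 June 2005.

June 19, 2005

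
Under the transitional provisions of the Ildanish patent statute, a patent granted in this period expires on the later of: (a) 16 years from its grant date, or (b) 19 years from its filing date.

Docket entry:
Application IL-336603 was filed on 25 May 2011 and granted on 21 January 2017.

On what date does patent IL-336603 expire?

(a) grant + 16 years → 21 January 2033.
(b) filing + 19 years → 25 May 2030.
Later of the two: 21 January 2033.

2033-01-21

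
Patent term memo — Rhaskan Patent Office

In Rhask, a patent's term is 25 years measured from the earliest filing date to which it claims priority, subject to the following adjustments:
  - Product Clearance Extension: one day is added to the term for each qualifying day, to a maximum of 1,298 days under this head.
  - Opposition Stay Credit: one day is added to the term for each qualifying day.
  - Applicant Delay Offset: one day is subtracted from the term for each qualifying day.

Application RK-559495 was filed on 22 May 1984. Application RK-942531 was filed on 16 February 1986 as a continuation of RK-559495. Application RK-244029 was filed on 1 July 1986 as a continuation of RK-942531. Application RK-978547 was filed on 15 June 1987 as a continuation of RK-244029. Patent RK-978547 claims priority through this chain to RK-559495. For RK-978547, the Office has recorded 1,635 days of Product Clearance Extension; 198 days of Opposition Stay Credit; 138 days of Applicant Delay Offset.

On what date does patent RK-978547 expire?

February 8, 2013

Earliest priority filing: 22 May 1984.
Base term: 22 May 1984 + 25 years → 22 May 2009.
Product Clearance Extension: 1635 days claimed exceeds the 1298-day cap, so +1298 days → 10 December 2012.
Opposition Stay Credit: +198 days → 26 June 2013.
Applicant Delay Offset: −138 days → 8 February 2013.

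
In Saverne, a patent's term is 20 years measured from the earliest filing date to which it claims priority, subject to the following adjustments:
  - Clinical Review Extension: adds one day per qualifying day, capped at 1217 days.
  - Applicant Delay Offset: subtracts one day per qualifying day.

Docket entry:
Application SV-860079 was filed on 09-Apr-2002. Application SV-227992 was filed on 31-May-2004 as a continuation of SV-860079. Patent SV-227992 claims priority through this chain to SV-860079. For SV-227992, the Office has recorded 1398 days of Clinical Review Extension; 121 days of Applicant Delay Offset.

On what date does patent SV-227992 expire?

2025-04-09

Earliest priority filing: 9 April 2002.
Base term: 9 April 2002 + 20 years → 9 April 2022.
Clinical Review Extension: 1398 days claimed exceeds the 1217-day cap, so +1217 days → 8 August 2025.
Applicant Delay Offset: −121 days → 9 April 2025.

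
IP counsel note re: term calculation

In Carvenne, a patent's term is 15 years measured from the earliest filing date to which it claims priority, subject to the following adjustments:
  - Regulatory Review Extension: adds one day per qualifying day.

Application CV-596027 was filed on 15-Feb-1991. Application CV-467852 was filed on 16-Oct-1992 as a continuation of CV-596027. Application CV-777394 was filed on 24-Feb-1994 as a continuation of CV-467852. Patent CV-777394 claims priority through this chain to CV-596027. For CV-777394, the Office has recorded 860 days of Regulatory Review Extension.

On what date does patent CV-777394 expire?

2008-06-24

Earliest priority filing: 15 February 1991.
Base term: 15 February 1991 + 15 years → 15 February 2006.
Regulatory Review Extension: +860 days → 24 June 2008.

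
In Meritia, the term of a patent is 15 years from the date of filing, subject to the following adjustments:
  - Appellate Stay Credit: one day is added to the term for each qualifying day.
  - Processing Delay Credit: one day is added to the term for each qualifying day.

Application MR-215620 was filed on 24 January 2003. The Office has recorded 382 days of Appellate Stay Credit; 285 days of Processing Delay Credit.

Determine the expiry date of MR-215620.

November 22, 2019

Base term: filing date + 15 years → 24 January 2018.
Appellate Stay Credit: +382 days → 10 February 2019.
Processing Delay Credit: +285 days → 22 November 2019.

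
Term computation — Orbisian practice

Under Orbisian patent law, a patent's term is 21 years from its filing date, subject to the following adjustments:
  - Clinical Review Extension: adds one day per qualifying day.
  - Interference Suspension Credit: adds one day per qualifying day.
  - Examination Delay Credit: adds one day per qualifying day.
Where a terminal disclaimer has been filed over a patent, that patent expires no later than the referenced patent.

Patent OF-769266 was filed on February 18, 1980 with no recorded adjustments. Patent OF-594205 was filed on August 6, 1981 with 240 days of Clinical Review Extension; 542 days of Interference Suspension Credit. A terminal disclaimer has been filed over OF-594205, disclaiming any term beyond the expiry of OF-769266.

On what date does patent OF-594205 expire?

Natural term of OF-594205:
  Base: filing + 21 years → 6 August 2002.
  Clinical Review Extension: +240 days → 3 April 2003.
  Interference Suspension Credit: +542 days → 26 September 2004.
Expiry of referenced patent OF-769266:
  Base: filing + 21 years → 18 February 2001.
Terminal disclaimer: OF-594205 expires on the earlier of 26 September 2004 and 18 February 2001.

2001-02-18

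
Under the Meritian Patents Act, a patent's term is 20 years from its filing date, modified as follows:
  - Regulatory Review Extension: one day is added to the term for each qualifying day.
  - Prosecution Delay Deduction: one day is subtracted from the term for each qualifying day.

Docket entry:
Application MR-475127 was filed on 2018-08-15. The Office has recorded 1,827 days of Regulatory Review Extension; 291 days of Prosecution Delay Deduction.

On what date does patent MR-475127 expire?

2042-10-29

Base term: filing date + 20 years → 15 August 2038.
Regulatory Review Extension: +1827 days → 16 August 2043.
Prosecution Delay Deduction: −291 days → 29 October 2042.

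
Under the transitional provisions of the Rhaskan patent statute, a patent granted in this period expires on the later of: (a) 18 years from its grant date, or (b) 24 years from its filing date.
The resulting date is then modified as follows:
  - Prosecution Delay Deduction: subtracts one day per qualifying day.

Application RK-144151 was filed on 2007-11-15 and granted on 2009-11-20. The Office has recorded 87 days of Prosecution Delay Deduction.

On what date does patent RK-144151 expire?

2031-08-20

(a) grant + 18 years → 20 November 2027.
(b) filing + 24 years → 15 November 2031.
Later of the two: 15 November 2031.
Prosecution Delay Deduction: −87 days → 20 August 2031.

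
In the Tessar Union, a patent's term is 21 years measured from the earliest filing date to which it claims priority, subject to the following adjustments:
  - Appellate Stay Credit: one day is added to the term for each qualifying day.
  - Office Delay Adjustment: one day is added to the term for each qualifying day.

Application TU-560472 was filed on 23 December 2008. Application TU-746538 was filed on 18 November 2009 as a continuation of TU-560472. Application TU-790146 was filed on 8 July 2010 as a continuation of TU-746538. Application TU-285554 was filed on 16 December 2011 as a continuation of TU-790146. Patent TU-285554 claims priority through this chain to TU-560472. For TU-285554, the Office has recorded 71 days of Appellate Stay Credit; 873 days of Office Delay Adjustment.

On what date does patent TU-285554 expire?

Earliest priority filing: 23 December 2008.
Base term: 23 December 2008 + 21 years → 23 December 2029.
Appellate Stay Credit: +71 days → 4 March 2030.
Office Delay Adjustment: +873 days → 24 July 2032.

2032-07-24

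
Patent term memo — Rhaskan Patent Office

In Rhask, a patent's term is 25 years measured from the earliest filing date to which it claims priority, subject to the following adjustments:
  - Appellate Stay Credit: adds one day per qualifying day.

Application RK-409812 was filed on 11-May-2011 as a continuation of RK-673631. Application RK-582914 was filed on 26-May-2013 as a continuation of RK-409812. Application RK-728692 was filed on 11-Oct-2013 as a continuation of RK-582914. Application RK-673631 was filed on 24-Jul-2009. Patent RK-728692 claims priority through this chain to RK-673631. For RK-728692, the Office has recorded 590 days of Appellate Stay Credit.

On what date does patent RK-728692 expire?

2036-03-05

Earliest priority filing: 24 July 2009.
Base term: 24 July 2009 + 25 years → 24 July 2034.
Appellate Stay Credit: +590 days → 5 March 2036.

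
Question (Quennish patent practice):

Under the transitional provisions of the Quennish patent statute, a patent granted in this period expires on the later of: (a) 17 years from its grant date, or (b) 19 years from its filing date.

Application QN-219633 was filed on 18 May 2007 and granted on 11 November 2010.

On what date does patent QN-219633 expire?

(a) grant + 17 years → 11 November 2027.
(b) filing + 19 years → 18 May 2026.
Later of the two: 11 November 2027.

2027-11-11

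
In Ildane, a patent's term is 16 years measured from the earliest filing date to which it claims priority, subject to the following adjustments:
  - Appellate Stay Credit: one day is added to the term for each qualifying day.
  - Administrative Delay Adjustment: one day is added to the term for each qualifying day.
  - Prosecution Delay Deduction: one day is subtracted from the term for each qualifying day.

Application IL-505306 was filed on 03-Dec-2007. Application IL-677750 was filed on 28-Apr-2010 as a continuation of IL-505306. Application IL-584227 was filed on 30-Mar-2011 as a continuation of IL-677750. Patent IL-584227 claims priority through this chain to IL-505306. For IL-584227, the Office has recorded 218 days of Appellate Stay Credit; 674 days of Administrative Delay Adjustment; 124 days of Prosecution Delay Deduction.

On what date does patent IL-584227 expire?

January 9, 2026

Earliest priority filing: 3 December 2007.
Base term: 3 December 2007 + 16 years → 3 December 2023.
Appellate Stay Credit: +218 days → 8 July 2024.
Administrative Delay Adjustment: +674 days → 13 May 2026.
Prosecution Delay Deduction: −124 days → 9 January 2026.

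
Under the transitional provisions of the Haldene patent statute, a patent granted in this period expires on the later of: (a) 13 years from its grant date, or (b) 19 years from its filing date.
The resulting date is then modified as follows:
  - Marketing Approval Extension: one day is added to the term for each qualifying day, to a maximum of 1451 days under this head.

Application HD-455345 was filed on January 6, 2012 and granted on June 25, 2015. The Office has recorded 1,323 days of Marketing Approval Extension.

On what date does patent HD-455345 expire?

2034-08-21

(a) grant + 13 years → 25 June 2028.
(b) filing + 19 years → 6 January 2031.
Later of the two: 6 January 2031.
Marketing Approval Extension: 1323 days (within the 1451-day cap) → +1323 days → 21 August 2034.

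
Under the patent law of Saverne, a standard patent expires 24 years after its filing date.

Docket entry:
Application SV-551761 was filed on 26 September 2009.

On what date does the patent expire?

Filing date + 24 years → 26 September 2033.

2033-09-26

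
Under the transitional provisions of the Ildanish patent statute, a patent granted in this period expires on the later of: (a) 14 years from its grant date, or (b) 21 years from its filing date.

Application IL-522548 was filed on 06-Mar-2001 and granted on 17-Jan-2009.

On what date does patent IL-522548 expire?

January 17, 2023

(a) grant + 14 years → 17 January 2023.
(b) filing + 21 years → 6 March 2022.
Later of the two: 17 January 2023.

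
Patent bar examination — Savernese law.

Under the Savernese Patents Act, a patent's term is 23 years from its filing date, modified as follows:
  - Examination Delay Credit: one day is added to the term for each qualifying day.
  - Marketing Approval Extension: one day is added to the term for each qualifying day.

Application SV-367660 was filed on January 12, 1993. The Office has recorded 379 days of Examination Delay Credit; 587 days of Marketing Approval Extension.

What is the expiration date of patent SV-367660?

Base term: filing date + 23 years → 12 January 2016.
Examination Delay Credit: +379 days → 25 January 2017.
Marketing Approval Extension: +587 days → 4 September 2018.

2018-09-04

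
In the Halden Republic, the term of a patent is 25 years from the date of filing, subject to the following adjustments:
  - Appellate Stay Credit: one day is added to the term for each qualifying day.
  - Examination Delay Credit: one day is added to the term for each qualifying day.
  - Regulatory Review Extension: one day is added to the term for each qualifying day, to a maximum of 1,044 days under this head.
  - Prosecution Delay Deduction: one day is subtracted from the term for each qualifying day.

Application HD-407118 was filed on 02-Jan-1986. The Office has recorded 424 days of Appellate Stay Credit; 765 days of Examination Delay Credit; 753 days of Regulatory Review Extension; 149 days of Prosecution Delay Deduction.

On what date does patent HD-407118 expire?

Base term: filing date + 25 years → 2 January 2011.
Appellate Stay Credit: +424 days → 1 March 2012.
Examination Delay Credit: +765 days → 5 April 2014.
Regulatory Review Extension: 753 days (within the 1044-day cap) → +753 days → 27 April 2016.
Prosecution Delay Deduction: −149 days → 30 November 2015.

November 30, 2015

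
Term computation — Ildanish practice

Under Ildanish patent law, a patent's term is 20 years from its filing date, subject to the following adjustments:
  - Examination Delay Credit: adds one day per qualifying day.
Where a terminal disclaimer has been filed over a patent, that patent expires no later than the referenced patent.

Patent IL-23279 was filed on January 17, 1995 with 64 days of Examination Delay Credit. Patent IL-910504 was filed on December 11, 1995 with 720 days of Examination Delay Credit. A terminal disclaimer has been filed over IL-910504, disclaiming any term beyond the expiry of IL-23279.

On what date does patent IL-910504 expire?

Natural term of IL-910504:
  Base: filing + 20 years → 11 December 2015.
  Examination Delay Credit: +720 days → 30 November 2017.
Expiry of referenced patent IL-23279:
  Base: filing + 20 years → 17 January 2015.
  Examination Delay Credit: +64 days → 22 March 2015.
Terminal disclaimer: IL-910504 expires on the earlier of 30 November 2017 and 22 March 2015.

2015-03-22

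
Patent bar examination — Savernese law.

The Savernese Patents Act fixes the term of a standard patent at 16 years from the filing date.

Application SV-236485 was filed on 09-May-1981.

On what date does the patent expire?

1997-05-09

Filing date + 16 years → 9 May 1997.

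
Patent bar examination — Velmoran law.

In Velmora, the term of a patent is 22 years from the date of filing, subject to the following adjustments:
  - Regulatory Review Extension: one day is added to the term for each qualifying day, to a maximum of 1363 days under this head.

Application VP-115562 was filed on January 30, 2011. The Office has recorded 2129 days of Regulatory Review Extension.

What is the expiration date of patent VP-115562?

Base term: filing date + 22 years → 30 January 2033.
Regulatory Review Extension: 2129 days claimed exceeds the 1363-day cap, so +1363 days → 24 October 2036.

October 24, 2036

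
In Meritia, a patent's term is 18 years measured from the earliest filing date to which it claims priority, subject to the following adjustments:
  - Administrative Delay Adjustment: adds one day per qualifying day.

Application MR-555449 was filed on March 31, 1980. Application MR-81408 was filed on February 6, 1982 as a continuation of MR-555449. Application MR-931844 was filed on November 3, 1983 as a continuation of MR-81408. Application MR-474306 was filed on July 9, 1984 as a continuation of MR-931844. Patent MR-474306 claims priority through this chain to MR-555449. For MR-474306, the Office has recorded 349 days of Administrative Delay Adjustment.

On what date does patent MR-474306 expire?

1999-03-15

Earliest priority filing: 31 March 1980.
Base term: 31 March 1980 + 18 years → 31 March 1998.
Administrative Delay Adjustment: +349 days → 15 March 1999.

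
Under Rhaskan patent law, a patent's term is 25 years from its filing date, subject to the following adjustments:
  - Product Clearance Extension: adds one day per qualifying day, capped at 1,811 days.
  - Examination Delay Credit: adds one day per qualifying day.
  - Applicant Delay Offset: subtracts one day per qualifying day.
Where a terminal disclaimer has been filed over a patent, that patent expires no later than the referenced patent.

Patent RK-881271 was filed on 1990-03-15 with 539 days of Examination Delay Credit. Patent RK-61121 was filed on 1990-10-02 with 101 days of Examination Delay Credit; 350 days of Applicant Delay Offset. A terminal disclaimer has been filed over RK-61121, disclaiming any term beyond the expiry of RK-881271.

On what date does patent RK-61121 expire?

2015-01-26

Natural term of RK-61121:
  Base: filing + 25 years → 2 October 2015.
  Examination Delay Credit: +101 days → 11 January 2016.
  Applicant Delay Offset: −350 days → 26 January 2015.
Expiry of referenced patent RK-881271:
  Base: filing + 25 years → 15 March 2015.
  Examination Delay Credit: +539 days → 4 September 2016.
Terminal disclaimer: RK-61121 expires on the earlier of 26 January 2015 and 4 September 2016.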